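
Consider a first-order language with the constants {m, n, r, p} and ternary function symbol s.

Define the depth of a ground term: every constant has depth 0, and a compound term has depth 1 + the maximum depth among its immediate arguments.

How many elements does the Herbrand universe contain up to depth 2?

Count level by level. With function symbols s/3, the terms of depth ≤ k are the 4 constants together with each function applied to depth-≤(k−1) tuples, so N_k = 4 + N_{k-1}^3.
N_0 = 4
N_1 = 4 + 4^3 = 68
N_2 = 4 + 68^3 = 314436

314436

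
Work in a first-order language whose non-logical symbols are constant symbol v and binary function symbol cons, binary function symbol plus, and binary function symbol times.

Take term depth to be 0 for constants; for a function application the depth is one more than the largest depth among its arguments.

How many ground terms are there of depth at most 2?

Count level by level. With function symbols cons/2, plus/2, times/2, the terms of depth ≤ k are the 1 constant together with each function applied to depth-≤(k−1) tuples, so N_k = 1 + N_{k-1}^2 + N_{k-1}^2 + N_{k-1}^2.
N_0 = 1
N_1 = 1 + 1^2 + 1^2 + 1^2 = 4
N_2 = 1 + 4^2 + 4^2 + 4^2 = 49

49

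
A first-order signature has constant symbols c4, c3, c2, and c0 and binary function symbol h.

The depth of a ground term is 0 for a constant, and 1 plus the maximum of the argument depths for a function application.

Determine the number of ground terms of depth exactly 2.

Let N_k = |{terms of depth ≤ k}|. Then N_0 = 4 and N_k = 4 + N_{k-1}^2 for k ≥ 1 (one summand per function symbol, arity giving the exponent).
N_0 = 4
N_1 = 4 + 4^2 = 20
N_2 = 4 + 20^2 = 404
Terms of depth exactly 2: N_2 − N_1 = 404 − 20 = 384.

384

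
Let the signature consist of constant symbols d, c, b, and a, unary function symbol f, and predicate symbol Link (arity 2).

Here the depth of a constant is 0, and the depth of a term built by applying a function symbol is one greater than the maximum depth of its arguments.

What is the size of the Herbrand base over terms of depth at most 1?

First count ground terms of depth ≤ 1.
Count level by level. With function symbols f/1, the terms of depth ≤ k are the 4 constants together with each function applied to depth-≤(k−1) tuples, so N_k = 4 + N_{k-1}.
N_0 = 4
N_1 = 4 + 4 = 8
So |H| = 8.
For each predicate symbol, the number of ground atoms is |H| raised to its arity; summing:
  Link: 8^2 = 64
Total ground atoms: 64.

64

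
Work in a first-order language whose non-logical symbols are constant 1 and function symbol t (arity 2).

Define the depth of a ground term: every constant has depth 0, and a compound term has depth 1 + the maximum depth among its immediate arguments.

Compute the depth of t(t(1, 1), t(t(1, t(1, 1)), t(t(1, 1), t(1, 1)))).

depth(t(1, 1)) = 1 + max(0, 0) = 1
depth(t(1, t(1, 1))) = 1 + max(0, 1) = 2
depth(t(t(1, 1), t(1, 1))) = 1 + max(1, 1) = 2
depth(t(t(1, t(1, 1)), t(t(1, 1), t(1, 1)))) = 1 + max(2, 2) = 3
depth(t(t(1, 1), t(t(1, t(1, 1)), t(t(1, 1), t(1, 1))))) = 1 + max(1, 3) = 4

4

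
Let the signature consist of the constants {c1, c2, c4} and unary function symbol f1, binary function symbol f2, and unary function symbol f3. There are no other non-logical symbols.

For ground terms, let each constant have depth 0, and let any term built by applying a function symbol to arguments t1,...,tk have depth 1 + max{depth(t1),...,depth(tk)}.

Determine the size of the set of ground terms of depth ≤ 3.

Let N_k count ground terms of depth at most k. Each non-constant term of depth ≤ k is some function symbol applied to depth-≤(k−1) arguments, giving N_k = 3 + N_{k-1} + N_{k-1}^2 + N_{k-1}.
N_0 = 3
N_1 = 3 + 3 + 3^2 + 3 = 18
N_2 = 3 + 18 + 18^2 + 18 = 363
N_3 = 3 + 363 + 363^2 + 363 = 132498

132498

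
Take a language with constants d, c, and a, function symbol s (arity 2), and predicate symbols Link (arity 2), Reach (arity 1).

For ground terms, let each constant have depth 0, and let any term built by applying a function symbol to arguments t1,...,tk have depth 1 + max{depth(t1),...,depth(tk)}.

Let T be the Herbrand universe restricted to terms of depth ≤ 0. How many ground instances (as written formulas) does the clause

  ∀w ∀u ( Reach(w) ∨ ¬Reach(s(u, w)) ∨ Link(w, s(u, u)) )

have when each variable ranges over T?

Ground terms of depth ≤ 0:
  Let N_k count ground terms of depth at most k. Each non-constant term of depth ≤ k is some function symbol applied to depth-≤(k−1) arguments, giving N_k = 3 + N_{k-1}^2.
  N_0 = 3
So there are 3 ground terms available for substitution.
Each of w, u ranges independently over the available ground terms, and distinct assignments produce distinct instances.
Number of ground instances = 3^2 = 9.

9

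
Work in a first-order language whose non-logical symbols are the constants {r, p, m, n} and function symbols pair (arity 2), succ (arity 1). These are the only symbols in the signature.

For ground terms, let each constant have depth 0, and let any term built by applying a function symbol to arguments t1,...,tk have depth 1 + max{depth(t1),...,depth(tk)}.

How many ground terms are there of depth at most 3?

If N_k denotes the number of depth-≤k ground terms, the 4 constants give N_0 = 4, and each function symbol of arity r contributes N_{k-1}^r new terms at level k: N_k = 4 + N_{k-1}^2 + N_{k-1}.
N_0 = 4
N_1 = 4 + 4^2 + 4 = 24
N_2 = 4 + 24^2 + 24 = 604
N_3 = 4 + 604^2 + 604 = 365424

365424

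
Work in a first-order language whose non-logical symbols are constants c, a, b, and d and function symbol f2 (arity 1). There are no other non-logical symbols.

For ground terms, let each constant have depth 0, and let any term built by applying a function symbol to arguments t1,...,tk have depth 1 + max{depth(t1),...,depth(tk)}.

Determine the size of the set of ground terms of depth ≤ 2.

Count level by level. With function symbols f2/1, the terms of depth ≤ k are the 4 constants together with each function applied to depth-≤(k−1) tuples, so N_k = 4 + N_{k-1}.
N_0 = 4
N_1 = 4 + 4 = 8
N_2 = 4 + 8 = 12
Explicitly: c, a, b, d, f2(c), f2(a), f2(b), f2(d), f2(f2(c)), f2(f2(a)), f2(f2(b)), f2(f2(d)).

12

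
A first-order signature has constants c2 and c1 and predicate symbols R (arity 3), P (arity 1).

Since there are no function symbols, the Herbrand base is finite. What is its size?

With no function symbols, the Herbrand universe is just the 2 constants.
Ground atoms per predicate: R: 2^3 = 8, P: 2.
Herbrand base size = 8 + 2 = 10.

10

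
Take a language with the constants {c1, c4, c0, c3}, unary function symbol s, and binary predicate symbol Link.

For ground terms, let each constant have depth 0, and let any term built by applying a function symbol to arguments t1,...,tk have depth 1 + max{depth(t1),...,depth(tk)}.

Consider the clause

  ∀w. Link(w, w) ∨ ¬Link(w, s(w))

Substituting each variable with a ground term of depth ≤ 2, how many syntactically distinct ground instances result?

Ground terms of depth ≤ 2:
  Count level by level. With function symbols s/1, the terms of depth ≤ k are the 4 constants together with each function applied to depth-≤(k−1) tuples, so N_k = 4 + N_{k-1}.
  N_0 = 4
  N_1 = 4 + 4 = 8
  N_2 = 4 + 8 = 12
  Explicitly: c1, c4, c0, c3, s(c1), s(c4), s(c0), s(c3), s(s(c1)), s(s(c4)), s(s(c0)), s(s(c3)).
So there are 12 ground terms available for substitution.
The clause has 1 distinct variable (w), which appears in the body. In the free term algebra distinct substitutions yield syntactically distinct ground instances.
Number of ground instances = 12.

12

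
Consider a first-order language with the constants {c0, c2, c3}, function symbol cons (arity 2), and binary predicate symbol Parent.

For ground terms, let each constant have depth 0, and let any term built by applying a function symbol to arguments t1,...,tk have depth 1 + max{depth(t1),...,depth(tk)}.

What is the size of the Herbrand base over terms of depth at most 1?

144

First count ground terms of depth ≤ 1.
Count level by level. With function symbols cons/2, the terms of depth ≤ k are the 3 constants together with each function applied to depth-≤(k−1) tuples, so N_k = 3 + N_{k-1}^2.
N_0 = 3
N_1 = 3 + 3^2 = 12
Explicitly: c0, c2, c3, cons(c0, c0), cons(c0, c2), cons(c0, c3), cons(c2, c0), cons(c2, c2), cons(c2, c3), cons(c3, c0), cons(c3, c2), cons(c3, c3).
So |H| = 12.
For each predicate symbol, the number of ground atoms is |H| raised to its arity; summing:
  Parent: 12^2 = 144
Total ground atoms: 144.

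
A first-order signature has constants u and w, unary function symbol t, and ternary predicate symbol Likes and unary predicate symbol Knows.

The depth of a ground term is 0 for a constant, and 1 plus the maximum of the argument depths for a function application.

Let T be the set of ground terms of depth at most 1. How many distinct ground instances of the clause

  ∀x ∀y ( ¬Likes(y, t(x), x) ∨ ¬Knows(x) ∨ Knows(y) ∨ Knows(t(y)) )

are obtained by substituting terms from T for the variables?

16

Ground terms of depth ≤ 1:
  If N_k denotes the number of depth-≤k ground terms, the 2 constants give N_0 = 2, and each function symbol of arity r contributes N_{k-1}^r new terms at level k: N_k = 2 + N_{k-1}.
  N_0 = 2
  N_1 = 2 + 2 = 4
So there are 4 ground terms available for substitution.
Each of x, y ranges independently over the available ground terms, and distinct assignments produce distinct instances.
Number of ground instances = 4^2 = 16.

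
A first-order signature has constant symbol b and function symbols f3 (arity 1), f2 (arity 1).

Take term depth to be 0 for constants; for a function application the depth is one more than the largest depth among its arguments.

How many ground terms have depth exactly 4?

16

If N_k denotes the number of depth-≤k ground terms, the 1 constant gives N_0 = 1, and each function symbol of arity r contributes N_{k-1}^r new terms at level k: N_k = 1 + N_{k-1} + N_{k-1}.
N_0 = 1
N_1 = 1 + 1 + 1 = 3
N_2 = 1 + 3 + 3 = 7
N_3 = 1 + 7 + 7 = 15
N_4 = 1 + 15 + 15 = 31
Terms of depth exactly 4: N_4 − N_3 = 31 − 15 = 16.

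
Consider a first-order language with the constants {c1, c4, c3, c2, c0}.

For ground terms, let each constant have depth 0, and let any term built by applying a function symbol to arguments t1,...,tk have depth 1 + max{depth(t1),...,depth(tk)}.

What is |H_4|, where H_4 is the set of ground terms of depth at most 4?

5

With no function symbols every ground term is a constant, so there are exactly 5 ground terms at every depth bound.
N_0 = 5
N_1 = 5
N_2 = 5
N_3 = 5
N_4 = 5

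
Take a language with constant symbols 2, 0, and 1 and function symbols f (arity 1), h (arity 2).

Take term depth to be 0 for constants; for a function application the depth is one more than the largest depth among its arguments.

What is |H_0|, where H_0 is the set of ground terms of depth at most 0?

If N_k denotes the number of depth-≤k ground terms, the 3 constants give N_0 = 3, and each function symbol of arity r contributes N_{k-1}^r new terms at level k: N_k = 3 + N_{k-1} + N_{k-1}^2.
N_0 = 3

3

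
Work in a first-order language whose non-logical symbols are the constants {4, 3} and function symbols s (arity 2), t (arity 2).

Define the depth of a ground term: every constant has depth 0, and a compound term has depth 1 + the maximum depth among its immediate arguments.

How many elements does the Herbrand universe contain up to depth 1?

10

Count level by level. With function symbols s/2, t/2, the terms of depth ≤ k are the 2 constants together with each function applied to depth-≤(k−1) tuples, so N_k = 2 + N_{k-1}^2 + N_{k-1}^2.
N_0 = 2
N_1 = 2 + 2^2 + 2^2 = 10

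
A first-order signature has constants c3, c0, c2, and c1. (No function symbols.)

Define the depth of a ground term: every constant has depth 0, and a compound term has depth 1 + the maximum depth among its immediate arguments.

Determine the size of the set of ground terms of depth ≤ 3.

4

With no function symbols every ground term is a constant, so there are exactly 4 ground terms at every depth bound.
N_0 = 4
N_1 = 4
N_2 = 4
N_3 = 4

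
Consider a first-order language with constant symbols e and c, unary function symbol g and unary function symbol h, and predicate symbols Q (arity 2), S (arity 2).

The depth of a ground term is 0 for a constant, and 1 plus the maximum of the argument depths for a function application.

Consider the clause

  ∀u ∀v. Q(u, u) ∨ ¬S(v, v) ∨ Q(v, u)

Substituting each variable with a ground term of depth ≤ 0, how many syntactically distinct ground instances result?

4

Ground terms of depth ≤ 0:
  Count level by level. With function symbols g/1, h/1, the terms of depth ≤ k are the 2 constants together with each function applied to depth-≤(k−1) tuples, so N_k = 2 + N_{k-1} + N_{k-1}.
  N_0 = 2
So there are 2 ground terms available for substitution.
The body mentions every one of the 2 quantified variables; since ground terms form a free algebra, no two substitutions collapse to the same formula.
Number of ground instances = 2^2 = 4.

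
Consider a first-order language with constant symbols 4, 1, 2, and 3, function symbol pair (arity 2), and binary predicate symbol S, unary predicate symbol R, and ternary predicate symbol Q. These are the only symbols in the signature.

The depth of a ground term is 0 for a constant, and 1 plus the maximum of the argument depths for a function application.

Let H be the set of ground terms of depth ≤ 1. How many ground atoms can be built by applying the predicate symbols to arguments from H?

8420

First count ground terms of depth ≤ 1.
Let N_k = |{terms of depth ≤ k}|. Then N_0 = 4 and N_k = 4 + N_{k-1}^2 for k ≥ 1 (one summand per function symbol, arity giving the exponent).
N_0 = 4
N_1 = 4 + 4^2 = 20
So |H| = 20.
Ground atoms are formed by filling each argument slot of a predicate with a term from H, so an r-ary predicate gives |H|^r atoms:
  S: 20^2 = 400;  R: 20;  Q: 20^3 = 8000
Total ground atoms: 400 + 20 + 8000 = 8420.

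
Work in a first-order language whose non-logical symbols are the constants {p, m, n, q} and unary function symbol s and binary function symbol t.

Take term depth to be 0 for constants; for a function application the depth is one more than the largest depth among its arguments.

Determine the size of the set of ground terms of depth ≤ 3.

365424

Write N_k for the number of ground terms of depth ≤ k. A term of depth ≤ k is either a constant or a function symbol applied to arguments of depth ≤ k−1, so N_k = 4 + N_{k-1} + N_{k-1}^2.
N_0 = 4
N_1 = 4 + 4 + 4^2 = 24
N_2 = 4 + 24 + 24^2 = 604
N_3 = 4 + 604 + 604^2 = 365424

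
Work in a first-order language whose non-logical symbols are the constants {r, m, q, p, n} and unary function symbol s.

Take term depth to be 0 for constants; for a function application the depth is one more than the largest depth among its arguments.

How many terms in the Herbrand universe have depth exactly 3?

If N_k denotes the number of depth-≤k ground terms, the 5 constants give N_0 = 5, and each function symbol of arity r contributes N_{k-1}^r new terms at level k: N_k = 5 + N_{k-1}.
N_0 = 5
N_1 = 5 + 5 = 10
N_2 = 5 + 10 = 15
N_3 = 5 + 15 = 20
Terms of depth exactly 3: N_3 − N_2 = 20 − 15 = 5.

5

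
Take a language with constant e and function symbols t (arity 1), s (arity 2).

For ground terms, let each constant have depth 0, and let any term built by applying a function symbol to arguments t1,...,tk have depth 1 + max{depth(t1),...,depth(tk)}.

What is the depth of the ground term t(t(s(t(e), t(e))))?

4

depth(t(e)) = 1 + depth(e) = 1 + 0 = 1
depth(s(t(e), t(e))) = 1 + max(1, 1) = 2
depth(t(s(t(e), t(e)))) = 1 + depth(s(t(e), t(e))) = 1 + 2 = 3
depth(t(t(s(t(e), t(e))))) = 1 + depth(t(s(t(e), t(e)))) = 1 + 3 = 4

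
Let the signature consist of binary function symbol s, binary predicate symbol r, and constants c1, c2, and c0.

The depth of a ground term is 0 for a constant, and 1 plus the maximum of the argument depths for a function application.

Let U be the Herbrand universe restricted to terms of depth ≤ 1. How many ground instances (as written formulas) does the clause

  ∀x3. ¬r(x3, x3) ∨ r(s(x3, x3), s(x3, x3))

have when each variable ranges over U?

Ground terms of depth ≤ 1:
  Write N_k for the number of ground terms of depth ≤ k. A term of depth ≤ k is either a constant or a function symbol applied to arguments of depth ≤ k−1, so N_k = 3 + N_{k-1}^2.
  N_0 = 3
  N_1 = 3 + 3^2 = 12
  Explicitly: c1, c2, c0, s(c1, c1), s(c1, c2), s(c1, c0), s(c2, c1), s(c2, c2), s(c2, c0), s(c0, c1), s(c0, c2), s(c0, c0).
So there are 12 ground terms available for substitution.
The clause has 1 distinct variable (x3), which appears in the body. In the free term algebra distinct substitutions yield syntactically distinct ground instances.
Number of ground instances = 12.

12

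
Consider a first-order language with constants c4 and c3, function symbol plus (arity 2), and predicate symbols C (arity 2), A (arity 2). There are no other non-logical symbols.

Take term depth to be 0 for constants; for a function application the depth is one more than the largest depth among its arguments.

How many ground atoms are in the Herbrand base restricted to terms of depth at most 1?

72

First count ground terms of depth ≤ 1.
Count level by level. With function symbols plus/2, the terms of depth ≤ k are the 2 constants together with each function applied to depth-≤(k−1) tuples, so N_k = 2 + N_{k-1}^2.
N_0 = 2
N_1 = 2 + 2^2 = 6
Explicitly: c4, c3, plus(c4, c4), plus(c4, c3), plus(c3, c4), plus(c3, c3).
So |H| = 6.
For each predicate symbol, the number of ground atoms is |H| raised to its arity; summing:
  C: 6^2 = 36;  A: 6^2 = 36
Total ground atoms: 36 + 36 = 72.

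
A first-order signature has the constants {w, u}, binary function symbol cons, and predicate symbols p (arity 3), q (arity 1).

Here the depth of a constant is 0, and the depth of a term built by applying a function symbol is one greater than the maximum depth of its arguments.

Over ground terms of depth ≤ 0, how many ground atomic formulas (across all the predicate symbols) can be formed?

10

First count ground terms of depth ≤ 0.
Count level by level. With function symbols cons/2, the terms of depth ≤ k are the 2 constants together with each function applied to depth-≤(k−1) tuples, so N_k = 2 + N_{k-1}^2.
N_0 = 2
Explicitly: w, u.
So |H| = 2.
A ground atom is a predicate applied to a tuple of terms from H, so the count is the sum over predicates of |H|^arity:
  p: 2^3 = 8;  q: 2
Total ground atoms: 8 + 2 = 10.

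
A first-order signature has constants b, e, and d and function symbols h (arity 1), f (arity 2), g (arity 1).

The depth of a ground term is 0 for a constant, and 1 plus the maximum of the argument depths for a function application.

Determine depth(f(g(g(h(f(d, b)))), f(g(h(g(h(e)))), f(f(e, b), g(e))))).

depth(f(d, b)) = 1 + max(0, 0) = 1
depth(h(f(d, b))) = 1 + depth(f(d, b)) = 1 + 1 = 2
depth(g(h(f(d, b)))) = 1 + depth(h(f(d, b))) = 1 + 2 = 3
depth(g(g(h(f(d, b))))) = 1 + depth(g(h(f(d, b)))) = 1 + 3 = 4
depth(h(e)) = 1 + depth(e) = 1 + 0 = 1
depth(g(h(e))) = 1 + depth(h(e)) = 1 + 1 = 2
depth(h(g(h(e)))) = 1 + depth(g(h(e))) = 1 + 2 = 3
depth(g(h(g(h(e))))) = 1 + depth(h(g(h(e)))) = 1 + 3 = 4
depth(f(e, b)) = 1 + max(0, 0) = 1
depth(g(e)) = 1 + depth(e) = 1 + 0 = 1
depth(f(f(e, b), g(e))) = 1 + max(1, 1) = 2
depth(f(g(h(g(h(e)))), f(f(e, b), g(e)))) = 1 + max(4, 2) = 5
depth(f(g(g(h(f(d, b)))), f(g(h(g(h(e)))), f(f(e, b), g(e))))) = 1 + max(4, 5) = 6

6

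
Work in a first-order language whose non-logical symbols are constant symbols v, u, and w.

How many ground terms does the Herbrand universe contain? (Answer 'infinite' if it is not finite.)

There are no function symbols, so every ground term is one of the 3 constants.
The Herbrand universe is {v, u, w}, which is finite with 3 elements.

3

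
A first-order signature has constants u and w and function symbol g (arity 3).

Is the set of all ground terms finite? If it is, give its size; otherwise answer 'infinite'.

infinite

The signature has at least one function symbol (g, arity 3) and at least one constant (u).
Iterating g gives infinitely many distinct ground terms: u, g(u, u, u), g(g(u, u, u), g(u, u, u), g(u, u, u)), ...
So the Herbrand universe is infinite.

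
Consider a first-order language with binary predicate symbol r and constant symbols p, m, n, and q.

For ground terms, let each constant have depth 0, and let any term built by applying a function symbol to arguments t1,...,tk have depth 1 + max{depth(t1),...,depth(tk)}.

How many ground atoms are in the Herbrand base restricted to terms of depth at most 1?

16

First count ground terms of depth ≤ 1.
With no function symbols every ground term is a constant, so there are exactly 4 ground terms at every depth bound.
N_0 = 4
N_1 = 4
So |H| = 4.
Each predicate of arity r yields |H|^r ground atoms (one per choice of an r-tuple from H):
  r: 4^2 = 16
Total ground atoms: 16.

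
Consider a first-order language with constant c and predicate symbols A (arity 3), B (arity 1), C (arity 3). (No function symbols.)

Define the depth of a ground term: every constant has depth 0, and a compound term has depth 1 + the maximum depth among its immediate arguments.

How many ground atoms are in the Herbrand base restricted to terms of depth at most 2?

First count ground terms of depth ≤ 2.
With no function symbols every ground term is a constant, so there is exactly 1 ground term at every depth bound.
N_0 = 1
N_1 = 1
N_2 = 1
So |H| = 1.
For each predicate symbol, the number of ground atoms is |H| raised to its arity; summing:
  A: 1^3 = 1;  B: 1;  C: 1^3 = 1
Total ground atoms: 1 + 1 + 1 = 3.

3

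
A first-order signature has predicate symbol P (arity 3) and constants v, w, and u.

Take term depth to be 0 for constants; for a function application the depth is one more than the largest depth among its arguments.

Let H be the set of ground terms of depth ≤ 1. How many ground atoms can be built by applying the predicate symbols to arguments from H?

First count ground terms of depth ≤ 1.
With no function symbols every ground term is a constant, so there are exactly 3 ground terms at every depth bound.
N_0 = 3
N_1 = 3
Explicitly: v, w, u.
So |H| = 3.
A ground atom is a predicate applied to a tuple of terms from H, so the count is the sum over predicates of |H|^arity:
  P: 3^3 = 27
Total ground atoms: 27.

27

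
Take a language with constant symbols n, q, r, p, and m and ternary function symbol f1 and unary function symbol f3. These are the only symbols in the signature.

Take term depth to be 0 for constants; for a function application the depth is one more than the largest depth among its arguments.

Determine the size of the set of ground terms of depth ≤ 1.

Let N_k count ground terms of depth at most k. Each non-constant term of depth ≤ k is some function symbol applied to depth-≤(k−1) arguments, giving N_k = 5 + N_{k-1}^3 + N_{k-1}.
N_0 = 5
N_1 = 5 + 5^3 + 5 = 135

135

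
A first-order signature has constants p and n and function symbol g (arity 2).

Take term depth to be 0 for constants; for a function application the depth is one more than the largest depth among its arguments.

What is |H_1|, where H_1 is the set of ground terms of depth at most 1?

If N_k denotes the number of depth-≤k ground terms, the 2 constants give N_0 = 2, and each function symbol of arity r contributes N_{k-1}^r new terms at level k: N_k = 2 + N_{k-1}^2.
N_0 = 2
N_1 = 2 + 2^2 = 6

6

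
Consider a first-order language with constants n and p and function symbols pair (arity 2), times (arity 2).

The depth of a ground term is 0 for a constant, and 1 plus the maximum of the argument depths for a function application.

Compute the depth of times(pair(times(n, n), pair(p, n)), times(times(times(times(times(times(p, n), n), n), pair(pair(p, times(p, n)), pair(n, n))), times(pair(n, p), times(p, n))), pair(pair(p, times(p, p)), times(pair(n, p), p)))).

depth(times(n, n)) = 1 + max(0, 0) = 1
depth(pair(p, n)) = 1 + max(0, 0) = 1
depth(pair(times(n, n), pair(p, n))) = 1 + max(1, 1) = 2
depth(times(p, n)) = 1 + max(0, 0) = 1
depth(times(times(p, n), n)) = 1 + max(1, 0) = 2
depth(times(times(times(p, n), n), n)) = 1 + max(2, 0) = 3
depth(pair(p, times(p, n))) = 1 + max(0, 1) = 2
depth(pair(n, n)) = 1 + max(0, 0) = 1
depth(pair(pair(p, times(p, n)), pair(n, n))) = 1 + max(2, 1) = 3
depth(times(times(times(times(p, n), n), n), pair(pair(p, times(p, n)), pair(n, n)))) = 1 + max(3, 3) = 4
depth(pair(n, p)) = 1 + max(0, 0) = 1
depth(times(pair(n, p), times(p, n))) = 1 + max(1, 1) = 2
depth(times(times(times(times(times(p, n), n), n), pair(pair(p, times(p, n)), pair(n, n))), times(pair(n, p), times(p, n)))) = 1 + max(4, 2) = 5
depth(times(p, p)) = 1 + max(0, 0) = 1
depth(pair(p, times(p, p))) = 1 + max(0, 1) = 2
depth(times(pair(n, p), p)) = 1 + max(1, 0) = 2
depth(pair(pair(p, times(p, p)), times(pair(n, p), p))) = 1 + max(2, 2) = 3
depth(times(times(times(times(times(times(p, n), n), n), pair(pair(p, times(p, n)), pair(n, n))), times(pair(n, p), times(p, n))), pair(pair(p, times(p, p)), times(pair(n, p), p)))) = 1 + max(5, 3) = 6
depth(times(pair(times(n, n), pair(p, n)), times(times(times(times(times(times(p, n), n), n), pair(pair(p, times(p, n)), pair(n, n))), times(pair(n, p), times(p, n))), pair(pair(p, times(p, p)), times(pair(n, p), p))))) = 1 + max(2, 6) = 7

7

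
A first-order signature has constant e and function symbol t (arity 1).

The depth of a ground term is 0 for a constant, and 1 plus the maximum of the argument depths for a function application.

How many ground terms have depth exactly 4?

Let N_k = |{terms of depth ≤ k}|. Then N_0 = 1 and N_k = 1 + N_{k-1} for k ≥ 1 (one summand per function symbol, arity giving the exponent).
N_0 = 1
N_1 = 1 + 1 = 2
N_2 = 1 + 2 = 3
N_3 = 1 + 3 = 4
N_4 = 1 + 4 = 5
Terms of depth exactly 4: N_4 − N_3 = 5 − 4 = 1.

1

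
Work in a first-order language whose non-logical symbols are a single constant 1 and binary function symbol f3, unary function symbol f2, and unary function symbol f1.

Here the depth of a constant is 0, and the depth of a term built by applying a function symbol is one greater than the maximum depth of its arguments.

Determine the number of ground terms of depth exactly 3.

651

Let N_k = |{terms of depth ≤ k}|. Then N_0 = 1 and N_k = 1 + N_{k-1}^2 + N_{k-1} + N_{k-1} for k ≥ 1 (one summand per function symbol, arity giving the exponent).
N_0 = 1
N_1 = 1 + 1^2 + 1 + 1 = 4
N_2 = 1 + 4^2 + 4 + 4 = 25
N_3 = 1 + 25^2 + 25 + 25 = 676
Terms of depth exactly 3: N_3 − N_2 = 676 − 25 = 651.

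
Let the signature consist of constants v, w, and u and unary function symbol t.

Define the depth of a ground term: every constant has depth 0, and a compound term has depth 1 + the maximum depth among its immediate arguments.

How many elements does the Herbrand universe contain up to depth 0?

Let N_k = |{terms of depth ≤ k}|. Then N_0 = 3 and N_k = 3 + N_{k-1} for k ≥ 1 (one summand per function symbol, arity giving the exponent).
N_0 = 3

3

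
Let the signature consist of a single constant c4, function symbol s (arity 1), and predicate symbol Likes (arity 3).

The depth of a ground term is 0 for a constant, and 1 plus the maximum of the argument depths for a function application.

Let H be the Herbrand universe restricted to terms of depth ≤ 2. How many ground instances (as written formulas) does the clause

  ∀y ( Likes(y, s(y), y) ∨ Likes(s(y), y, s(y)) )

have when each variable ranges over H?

3

Ground terms of depth ≤ 2:
  Count level by level. With function symbols s/1, the terms of depth ≤ k are the 1 constant together with each function applied to depth-≤(k−1) tuples, so N_k = 1 + N_{k-1}.
  N_0 = 1
  N_1 = 1 + 1 = 2
  N_2 = 1 + 2 = 3
So there are 3 ground terms available for substitution.
There is 1 variable to instantiate (y),  occurring in at least one literal, so different choices give different ground instances.
Number of ground instances = 3.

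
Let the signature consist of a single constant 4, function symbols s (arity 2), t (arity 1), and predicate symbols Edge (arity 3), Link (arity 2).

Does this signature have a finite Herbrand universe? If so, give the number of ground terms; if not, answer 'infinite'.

infinite

The signature has at least one function symbol (s, arity 2) and at least one constant (4).
Iterating s gives infinitely many distinct ground terms: 4, s(4, 4), s(s(4, 4), s(4, 4)), ...
So the Herbrand universe is infinite.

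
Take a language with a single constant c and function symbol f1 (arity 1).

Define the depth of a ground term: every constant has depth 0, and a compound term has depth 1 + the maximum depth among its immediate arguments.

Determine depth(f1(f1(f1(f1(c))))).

depth(f1(c)) = 1 + depth(c) = 1 + 0 = 1
depth(f1(f1(c))) = 1 + depth(f1(c)) = 1 + 1 = 2
depth(f1(f1(f1(c)))) = 1 + depth(f1(f1(c))) = 1 + 2 = 3
depth(f1(f1(f1(f1(c))))) = 1 + depth(f1(f1(f1(c)))) = 1 + 3 = 4

4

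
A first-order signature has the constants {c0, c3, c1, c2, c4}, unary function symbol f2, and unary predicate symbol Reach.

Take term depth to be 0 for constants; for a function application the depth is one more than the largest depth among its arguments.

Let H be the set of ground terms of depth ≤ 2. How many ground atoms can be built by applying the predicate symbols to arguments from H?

15

First count ground terms of depth ≤ 2.
Let N_k = |{terms of depth ≤ k}|. Then N_0 = 5 and N_k = 5 + N_{k-1} for k ≥ 1 (one summand per function symbol, arity giving the exponent).
N_0 = 5
N_1 = 5 + 5 = 10
N_2 = 5 + 10 = 15
So |H| = 15.
A ground atom is a predicate applied to a tuple of terms from H, so the count is the sum over predicates of |H|^arity:
  Reach: 15
Total ground atoms: 15.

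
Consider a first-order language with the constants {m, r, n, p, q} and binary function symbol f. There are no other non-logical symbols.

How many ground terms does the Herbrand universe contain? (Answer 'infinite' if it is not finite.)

infinite

The signature has at least one function symbol (f, arity 2) and at least one constant (m).
Iterating f gives infinitely many distinct ground terms: m, f(m, m), f(f(m, m), f(m, m)), ...
So the Herbrand universe is infinite.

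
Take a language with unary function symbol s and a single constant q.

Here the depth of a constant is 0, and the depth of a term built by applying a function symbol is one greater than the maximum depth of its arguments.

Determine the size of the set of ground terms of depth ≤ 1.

2

If N_k denotes the number of depth-≤k ground terms, the 1 constant gives N_0 = 1, and each function symbol of arity r contributes N_{k-1}^r new terms at level k: N_k = 1 + N_{k-1}.
N_0 = 1
N_1 = 1 + 1 = 2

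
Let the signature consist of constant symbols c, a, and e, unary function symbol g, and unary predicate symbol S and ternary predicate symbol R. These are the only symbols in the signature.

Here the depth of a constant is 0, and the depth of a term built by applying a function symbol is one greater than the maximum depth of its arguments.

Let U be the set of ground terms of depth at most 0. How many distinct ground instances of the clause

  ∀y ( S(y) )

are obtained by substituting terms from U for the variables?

Ground terms of depth ≤ 0:
  Write N_k for the number of ground terms of depth ≤ k. A term of depth ≤ k is either a constant or a function symbol applied to arguments of depth ≤ k−1, so N_k = 3 + N_{k-1}.
  N_0 = 3
So there are 3 ground terms available for substitution.
The variable y ranges independently over the available ground terms, and distinct assignments produce distinct instances.
Number of ground instances = 3.

3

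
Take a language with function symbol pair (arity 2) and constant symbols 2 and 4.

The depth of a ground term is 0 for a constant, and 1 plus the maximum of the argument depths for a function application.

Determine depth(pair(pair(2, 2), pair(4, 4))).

2

depth(pair(2, 2)) = 1 + max(0, 0) = 1
depth(pair(4, 4)) = 1 + max(0, 0) = 1
depth(pair(pair(2, 2), pair(4, 4))) = 1 + max(1, 1) = 2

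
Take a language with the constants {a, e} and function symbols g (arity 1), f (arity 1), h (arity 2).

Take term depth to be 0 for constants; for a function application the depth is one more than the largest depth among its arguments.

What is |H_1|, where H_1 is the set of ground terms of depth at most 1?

10

Write N_k for the number of ground terms of depth ≤ k. A term of depth ≤ k is either a constant or a function symbol applied to arguments of depth ≤ k−1, so N_k = 2 + N_{k-1} + N_{k-1} + N_{k-1}^2.
N_0 = 2
N_1 = 2 + 2 + 2 + 2^2 = 10
Explicitly: a, e, g(a), g(e), f(a), f(e), h(a, a), h(a, e), h(e, a), h(e, e).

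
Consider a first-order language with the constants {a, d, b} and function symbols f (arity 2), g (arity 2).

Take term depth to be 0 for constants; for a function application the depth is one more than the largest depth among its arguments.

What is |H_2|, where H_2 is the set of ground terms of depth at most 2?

Count level by level. With function symbols f/2, g/2, the terms of depth ≤ k are the 3 constants together with each function applied to depth-≤(k−1) tuples, so N_k = 3 + N_{k-1}^2 + N_{k-1}^2.
N_0 = 3
N_1 = 3 + 3^2 + 3^2 = 21
N_2 = 3 + 21^2 + 21^2 = 885

885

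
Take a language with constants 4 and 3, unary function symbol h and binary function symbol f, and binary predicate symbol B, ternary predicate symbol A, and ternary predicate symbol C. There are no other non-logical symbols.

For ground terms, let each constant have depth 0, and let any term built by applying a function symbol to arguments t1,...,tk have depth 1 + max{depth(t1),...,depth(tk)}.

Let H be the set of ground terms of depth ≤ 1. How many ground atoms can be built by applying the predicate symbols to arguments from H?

1088

First count ground terms of depth ≤ 1.
Write N_k for the number of ground terms of depth ≤ k. A term of depth ≤ k is either a constant or a function symbol applied to arguments of depth ≤ k−1, so N_k = 2 + N_{k-1} + N_{k-1}^2.
N_0 = 2
N_1 = 2 + 2 + 2^2 = 8
Explicitly: 4, 3, h(4), h(3), f(4, 4), f(4, 3), f(3, 4), f(3, 3).
So |H| = 8.
For each predicate symbol, the number of ground atoms is |H| raised to its arity; summing:
  B: 8^2 = 64;  A: 8^3 = 512;  C: 8^3 = 512
Total ground atoms: 64 + 512 + 512 = 1088.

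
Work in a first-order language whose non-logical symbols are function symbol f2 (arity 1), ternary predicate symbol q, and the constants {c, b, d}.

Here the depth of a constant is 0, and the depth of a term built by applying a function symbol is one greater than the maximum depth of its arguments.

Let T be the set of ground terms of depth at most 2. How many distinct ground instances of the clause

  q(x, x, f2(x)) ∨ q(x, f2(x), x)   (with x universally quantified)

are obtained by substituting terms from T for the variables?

Ground terms of depth ≤ 2:
  If N_k denotes the number of depth-≤k ground terms, the 3 constants give N_0 = 3, and each function symbol of arity r contributes N_{k-1}^r new terms at level k: N_k = 3 + N_{k-1}.
  N_0 = 3
  N_1 = 3 + 3 = 6
  N_2 = 3 + 6 = 9
  Explicitly: c, b, d, f2(c), f2(b), f2(d), f2(f2(c)), f2(f2(b)), f2(f2(d)).
So there are 9 ground terms available for substitution.
The clause has 1 distinct variable (x), which appears in the body. In the free term algebra distinct substitutions yield syntactically distinct ground instances.
Number of ground instances = 9.

9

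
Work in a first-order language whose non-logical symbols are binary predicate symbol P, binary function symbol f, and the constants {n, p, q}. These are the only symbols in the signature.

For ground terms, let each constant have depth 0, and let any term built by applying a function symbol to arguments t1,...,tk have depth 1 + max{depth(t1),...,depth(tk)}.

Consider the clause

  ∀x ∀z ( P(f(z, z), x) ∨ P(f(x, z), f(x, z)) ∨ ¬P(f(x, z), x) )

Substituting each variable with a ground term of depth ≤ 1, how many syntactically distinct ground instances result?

144

Ground terms of depth ≤ 1:
  Let N_k = |{terms of depth ≤ k}|. Then N_0 = 3 and N_k = 3 + N_{k-1}^2 for k ≥ 1 (one summand per function symbol, arity giving the exponent).
  N_0 = 3
  N_1 = 3 + 3^2 = 12
  Explicitly: n, p, q, f(n, n), f(n, p), f(n, q), f(p, n), f(p, p), f(p, q), f(q, n), f(q, p), f(q, q).
So there are 12 ground terms available for substitution.
Each of x, z ranges independently over the available ground terms, and distinct assignments produce distinct instances.
Number of ground instances = 12^2 = 144.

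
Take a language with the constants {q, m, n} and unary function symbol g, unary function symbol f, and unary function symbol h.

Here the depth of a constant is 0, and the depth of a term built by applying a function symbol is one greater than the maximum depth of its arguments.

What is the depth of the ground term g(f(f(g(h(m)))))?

depth(h(m)) = 1 + depth(m) = 1 + 0 = 1
depth(g(h(m))) = 1 + depth(h(m)) = 1 + 1 = 2
depth(f(g(h(m)))) = 1 + depth(g(h(m))) = 1 + 2 = 3
depth(f(f(g(h(m))))) = 1 + depth(f(g(h(m)))) = 1 + 3 = 4
depth(g(f(f(g(h(m)))))) = 1 + depth(f(f(g(h(m))))) = 1 + 4 = 5

5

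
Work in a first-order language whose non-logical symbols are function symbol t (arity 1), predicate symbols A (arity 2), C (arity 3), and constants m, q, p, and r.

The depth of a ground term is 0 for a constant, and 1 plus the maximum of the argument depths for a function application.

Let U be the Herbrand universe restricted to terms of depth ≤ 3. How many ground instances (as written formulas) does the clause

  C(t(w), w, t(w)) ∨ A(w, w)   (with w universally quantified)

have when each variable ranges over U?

Ground terms of depth ≤ 3:
  Count level by level. With function symbols t/1, the terms of depth ≤ k are the 4 constants together with each function applied to depth-≤(k−1) tuples, so N_k = 4 + N_{k-1}.
  N_0 = 4
  N_1 = 4 + 4 = 8
  N_2 = 4 + 8 = 12
  N_3 = 4 + 12 = 16
So there are 16 ground terms available for substitution.
The body mentions the single quantified variable w; since ground terms form a free algebra, no two substitutions collapse to the same formula.
Number of ground instances = 16.

16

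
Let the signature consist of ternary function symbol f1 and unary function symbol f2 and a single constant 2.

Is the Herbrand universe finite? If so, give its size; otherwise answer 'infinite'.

The signature has at least one function symbol (f1, arity 3) and at least one constant (2).
Iterating f1 gives infinitely many distinct ground terms: 2, f1(2, 2, 2), f1(f1(2, 2, 2), f1(2, 2, 2), f1(2, 2, 2)), ...
So the Herbrand universe is infinite.

infinite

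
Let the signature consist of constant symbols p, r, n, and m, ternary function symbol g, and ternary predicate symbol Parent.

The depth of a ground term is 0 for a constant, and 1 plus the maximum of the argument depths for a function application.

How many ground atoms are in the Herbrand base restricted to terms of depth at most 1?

First count ground terms of depth ≤ 1.
Write N_k for the number of ground terms of depth ≤ k. A term of depth ≤ k is either a constant or a function symbol applied to arguments of depth ≤ k−1, so N_k = 4 + N_{k-1}^3.
N_0 = 4
N_1 = 4 + 4^3 = 68
So |H| = 68.
For each predicate symbol, the number of ground atoms is |H| raised to its arity; summing:
  Parent: 68^3 = 314432
Total ground atoms: 314432.

314432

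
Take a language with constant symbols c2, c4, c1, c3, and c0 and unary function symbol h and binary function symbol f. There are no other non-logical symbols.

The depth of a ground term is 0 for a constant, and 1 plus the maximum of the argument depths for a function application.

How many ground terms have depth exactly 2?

Count level by level. With function symbols h/1, f/2, the terms of depth ≤ k are the 5 constants together with each function applied to depth-≤(k−1) tuples, so N_k = 5 + N_{k-1} + N_{k-1}^2.
N_0 = 5
N_1 = 5 + 5 + 5^2 = 35
N_2 = 5 + 35 + 35^2 = 1265
Terms of depth exactly 2: N_2 − N_1 = 1265 − 35 = 1230.

1230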